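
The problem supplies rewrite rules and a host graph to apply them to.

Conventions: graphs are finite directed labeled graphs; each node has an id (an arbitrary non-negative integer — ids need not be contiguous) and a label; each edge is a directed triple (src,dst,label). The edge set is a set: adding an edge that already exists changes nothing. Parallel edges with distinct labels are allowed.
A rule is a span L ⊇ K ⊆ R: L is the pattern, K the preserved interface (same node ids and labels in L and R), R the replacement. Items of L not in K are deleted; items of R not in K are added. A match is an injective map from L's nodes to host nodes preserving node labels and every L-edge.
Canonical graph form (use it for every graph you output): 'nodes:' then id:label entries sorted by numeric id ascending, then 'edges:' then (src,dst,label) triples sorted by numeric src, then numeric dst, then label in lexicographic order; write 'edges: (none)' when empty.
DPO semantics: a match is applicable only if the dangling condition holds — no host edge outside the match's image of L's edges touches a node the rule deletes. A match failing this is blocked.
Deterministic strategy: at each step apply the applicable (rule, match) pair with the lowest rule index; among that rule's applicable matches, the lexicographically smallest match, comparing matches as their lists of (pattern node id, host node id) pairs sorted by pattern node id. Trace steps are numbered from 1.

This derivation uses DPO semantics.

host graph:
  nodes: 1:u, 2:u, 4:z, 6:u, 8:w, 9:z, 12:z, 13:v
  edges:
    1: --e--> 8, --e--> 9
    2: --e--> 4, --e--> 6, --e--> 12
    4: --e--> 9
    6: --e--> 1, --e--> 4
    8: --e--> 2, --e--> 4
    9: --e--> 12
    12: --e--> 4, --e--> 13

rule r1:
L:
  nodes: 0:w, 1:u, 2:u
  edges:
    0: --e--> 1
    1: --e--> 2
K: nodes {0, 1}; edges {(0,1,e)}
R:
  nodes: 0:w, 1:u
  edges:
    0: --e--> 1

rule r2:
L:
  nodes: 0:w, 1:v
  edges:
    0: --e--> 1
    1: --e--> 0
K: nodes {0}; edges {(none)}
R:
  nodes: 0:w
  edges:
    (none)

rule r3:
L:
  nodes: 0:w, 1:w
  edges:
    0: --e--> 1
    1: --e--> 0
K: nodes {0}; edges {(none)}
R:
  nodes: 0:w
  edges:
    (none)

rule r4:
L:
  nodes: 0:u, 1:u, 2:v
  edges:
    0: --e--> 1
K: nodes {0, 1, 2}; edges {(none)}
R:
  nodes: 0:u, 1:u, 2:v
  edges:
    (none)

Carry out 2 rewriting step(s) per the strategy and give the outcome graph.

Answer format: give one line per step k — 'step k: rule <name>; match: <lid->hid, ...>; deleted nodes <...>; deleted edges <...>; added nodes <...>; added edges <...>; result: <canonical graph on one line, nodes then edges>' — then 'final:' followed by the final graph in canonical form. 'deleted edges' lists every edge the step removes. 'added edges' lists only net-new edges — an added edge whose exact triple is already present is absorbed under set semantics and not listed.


step 1: rule r4; match: 0->2, 1->6, 2->13; deleted nodes (none); deleted edges (2,6,e); added nodes (none); added edges (none); result: nodes: 1:u, 2:u, 4:z, 6:u, 8:w, 9:z, 12:z, 13:v edges: (1,8,e); (1,9,e); (2,4,e); (2,12,e); (4,9,e); (6,1,e); (6,4,e); (8,2,e); (8,4,e); (9,12,e); (12,4,e); (12,13,e)
step 2: rule r4; match: 0->6, 1->1, 2->13; deleted nodes (none); deleted edges (6,1,e); added nodes (none); added edges (none); result: nodes: 1:u, 2:u, 4:z, 6:u, 8:w, 9:z, 12:z, 13:v edges: (1,8,e); (1,9,e); (2,4,e); (2,12,e); (4,9,e); (6,4,e); (8,2,e); (8,4,e); (9,12,e); (12,4,e); (12,13,e)
final:
nodes: 1:u, 2:u, 4:z, 6:u, 8:w, 9:z, 12:z, 13:v
edges: (1,8,e); (1,9,e); (2,4,e); (2,12,e); (4,9,e); (6,4,e); (8,2,e); (8,4,e); (9,12,e); (12,4,e); (12,13,e)


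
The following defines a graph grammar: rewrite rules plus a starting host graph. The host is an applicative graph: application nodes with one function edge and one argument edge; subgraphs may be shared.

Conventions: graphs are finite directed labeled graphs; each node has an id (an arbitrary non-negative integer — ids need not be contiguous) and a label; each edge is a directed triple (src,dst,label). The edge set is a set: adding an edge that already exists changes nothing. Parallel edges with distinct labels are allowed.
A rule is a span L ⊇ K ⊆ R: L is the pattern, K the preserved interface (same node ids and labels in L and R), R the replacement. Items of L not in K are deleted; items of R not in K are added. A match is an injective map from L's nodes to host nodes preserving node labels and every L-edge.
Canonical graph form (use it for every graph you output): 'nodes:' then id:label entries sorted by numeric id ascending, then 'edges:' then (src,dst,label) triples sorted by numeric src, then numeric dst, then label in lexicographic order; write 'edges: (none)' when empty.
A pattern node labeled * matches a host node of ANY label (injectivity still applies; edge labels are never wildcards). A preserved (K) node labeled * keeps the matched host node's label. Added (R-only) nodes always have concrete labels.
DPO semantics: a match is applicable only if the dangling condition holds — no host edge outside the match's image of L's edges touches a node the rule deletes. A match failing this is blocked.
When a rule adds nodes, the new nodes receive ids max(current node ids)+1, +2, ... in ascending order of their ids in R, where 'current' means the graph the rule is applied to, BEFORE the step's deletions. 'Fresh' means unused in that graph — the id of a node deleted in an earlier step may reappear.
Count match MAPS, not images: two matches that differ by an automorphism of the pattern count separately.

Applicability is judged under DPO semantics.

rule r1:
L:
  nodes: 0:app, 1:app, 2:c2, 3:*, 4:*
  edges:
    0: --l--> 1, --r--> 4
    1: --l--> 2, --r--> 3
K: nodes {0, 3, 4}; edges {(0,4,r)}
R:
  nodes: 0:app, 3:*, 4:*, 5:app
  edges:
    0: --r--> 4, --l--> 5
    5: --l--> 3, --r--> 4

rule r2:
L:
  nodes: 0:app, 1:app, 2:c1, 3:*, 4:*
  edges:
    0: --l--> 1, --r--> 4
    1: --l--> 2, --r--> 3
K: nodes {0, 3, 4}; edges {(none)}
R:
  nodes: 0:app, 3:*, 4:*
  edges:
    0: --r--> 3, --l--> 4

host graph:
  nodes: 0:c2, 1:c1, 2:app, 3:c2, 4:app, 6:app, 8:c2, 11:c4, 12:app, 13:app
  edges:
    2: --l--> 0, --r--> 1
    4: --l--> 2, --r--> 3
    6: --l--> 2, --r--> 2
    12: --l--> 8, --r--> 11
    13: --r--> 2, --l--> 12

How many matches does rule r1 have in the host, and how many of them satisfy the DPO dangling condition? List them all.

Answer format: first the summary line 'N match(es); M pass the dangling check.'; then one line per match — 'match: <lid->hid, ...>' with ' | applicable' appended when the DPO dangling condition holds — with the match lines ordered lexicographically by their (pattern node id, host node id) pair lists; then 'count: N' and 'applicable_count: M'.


2 match(es); 1 pass the dangling check.
match: 0->4, 1->2, 2->0, 3->1, 4->3
match: 0->13, 1->12, 2->8, 3->11, 4->2 | applicable
count: 2
applicable_count: 1


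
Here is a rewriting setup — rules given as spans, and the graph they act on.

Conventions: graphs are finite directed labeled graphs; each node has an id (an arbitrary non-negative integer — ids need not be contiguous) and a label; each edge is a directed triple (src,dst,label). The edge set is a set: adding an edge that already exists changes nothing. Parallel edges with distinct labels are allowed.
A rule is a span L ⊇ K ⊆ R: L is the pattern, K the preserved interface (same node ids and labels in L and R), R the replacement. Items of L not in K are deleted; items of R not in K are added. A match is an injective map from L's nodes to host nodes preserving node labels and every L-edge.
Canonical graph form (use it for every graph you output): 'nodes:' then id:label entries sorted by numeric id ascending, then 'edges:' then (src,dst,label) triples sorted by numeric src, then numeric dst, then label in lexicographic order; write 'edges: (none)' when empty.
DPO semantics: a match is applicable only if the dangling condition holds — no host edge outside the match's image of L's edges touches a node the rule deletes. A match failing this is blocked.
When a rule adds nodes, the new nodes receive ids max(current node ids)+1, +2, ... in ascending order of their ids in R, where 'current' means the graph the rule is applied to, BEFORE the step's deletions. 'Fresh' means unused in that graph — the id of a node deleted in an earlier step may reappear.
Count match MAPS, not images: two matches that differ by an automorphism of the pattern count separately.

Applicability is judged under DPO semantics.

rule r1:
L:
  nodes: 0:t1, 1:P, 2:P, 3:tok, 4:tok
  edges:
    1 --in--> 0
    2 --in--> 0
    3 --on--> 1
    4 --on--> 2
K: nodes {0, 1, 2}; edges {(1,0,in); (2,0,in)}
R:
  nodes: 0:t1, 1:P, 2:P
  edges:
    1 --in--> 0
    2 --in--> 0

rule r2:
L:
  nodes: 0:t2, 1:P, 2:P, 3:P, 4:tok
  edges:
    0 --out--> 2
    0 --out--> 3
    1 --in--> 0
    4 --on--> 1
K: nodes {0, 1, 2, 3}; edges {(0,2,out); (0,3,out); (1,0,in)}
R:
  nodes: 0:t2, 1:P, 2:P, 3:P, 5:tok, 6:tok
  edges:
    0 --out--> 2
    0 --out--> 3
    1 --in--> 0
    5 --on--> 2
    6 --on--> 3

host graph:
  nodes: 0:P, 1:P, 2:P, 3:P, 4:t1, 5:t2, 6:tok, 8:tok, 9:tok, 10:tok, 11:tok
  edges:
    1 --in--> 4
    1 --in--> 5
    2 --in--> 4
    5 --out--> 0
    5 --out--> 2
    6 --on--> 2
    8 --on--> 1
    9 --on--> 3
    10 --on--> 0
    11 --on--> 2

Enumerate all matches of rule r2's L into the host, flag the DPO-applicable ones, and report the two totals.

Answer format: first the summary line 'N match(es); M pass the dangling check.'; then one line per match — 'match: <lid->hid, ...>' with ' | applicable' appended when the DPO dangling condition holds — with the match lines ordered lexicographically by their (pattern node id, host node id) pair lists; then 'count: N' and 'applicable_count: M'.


2 match(es); 2 pass the dangling check.
match: 0->5, 1->1, 2->0, 3->2, 4->8 | applicable
match: 0->5, 1->1, 2->2, 3->0, 4->8 | applicable
count: 2
applicable_count: 2


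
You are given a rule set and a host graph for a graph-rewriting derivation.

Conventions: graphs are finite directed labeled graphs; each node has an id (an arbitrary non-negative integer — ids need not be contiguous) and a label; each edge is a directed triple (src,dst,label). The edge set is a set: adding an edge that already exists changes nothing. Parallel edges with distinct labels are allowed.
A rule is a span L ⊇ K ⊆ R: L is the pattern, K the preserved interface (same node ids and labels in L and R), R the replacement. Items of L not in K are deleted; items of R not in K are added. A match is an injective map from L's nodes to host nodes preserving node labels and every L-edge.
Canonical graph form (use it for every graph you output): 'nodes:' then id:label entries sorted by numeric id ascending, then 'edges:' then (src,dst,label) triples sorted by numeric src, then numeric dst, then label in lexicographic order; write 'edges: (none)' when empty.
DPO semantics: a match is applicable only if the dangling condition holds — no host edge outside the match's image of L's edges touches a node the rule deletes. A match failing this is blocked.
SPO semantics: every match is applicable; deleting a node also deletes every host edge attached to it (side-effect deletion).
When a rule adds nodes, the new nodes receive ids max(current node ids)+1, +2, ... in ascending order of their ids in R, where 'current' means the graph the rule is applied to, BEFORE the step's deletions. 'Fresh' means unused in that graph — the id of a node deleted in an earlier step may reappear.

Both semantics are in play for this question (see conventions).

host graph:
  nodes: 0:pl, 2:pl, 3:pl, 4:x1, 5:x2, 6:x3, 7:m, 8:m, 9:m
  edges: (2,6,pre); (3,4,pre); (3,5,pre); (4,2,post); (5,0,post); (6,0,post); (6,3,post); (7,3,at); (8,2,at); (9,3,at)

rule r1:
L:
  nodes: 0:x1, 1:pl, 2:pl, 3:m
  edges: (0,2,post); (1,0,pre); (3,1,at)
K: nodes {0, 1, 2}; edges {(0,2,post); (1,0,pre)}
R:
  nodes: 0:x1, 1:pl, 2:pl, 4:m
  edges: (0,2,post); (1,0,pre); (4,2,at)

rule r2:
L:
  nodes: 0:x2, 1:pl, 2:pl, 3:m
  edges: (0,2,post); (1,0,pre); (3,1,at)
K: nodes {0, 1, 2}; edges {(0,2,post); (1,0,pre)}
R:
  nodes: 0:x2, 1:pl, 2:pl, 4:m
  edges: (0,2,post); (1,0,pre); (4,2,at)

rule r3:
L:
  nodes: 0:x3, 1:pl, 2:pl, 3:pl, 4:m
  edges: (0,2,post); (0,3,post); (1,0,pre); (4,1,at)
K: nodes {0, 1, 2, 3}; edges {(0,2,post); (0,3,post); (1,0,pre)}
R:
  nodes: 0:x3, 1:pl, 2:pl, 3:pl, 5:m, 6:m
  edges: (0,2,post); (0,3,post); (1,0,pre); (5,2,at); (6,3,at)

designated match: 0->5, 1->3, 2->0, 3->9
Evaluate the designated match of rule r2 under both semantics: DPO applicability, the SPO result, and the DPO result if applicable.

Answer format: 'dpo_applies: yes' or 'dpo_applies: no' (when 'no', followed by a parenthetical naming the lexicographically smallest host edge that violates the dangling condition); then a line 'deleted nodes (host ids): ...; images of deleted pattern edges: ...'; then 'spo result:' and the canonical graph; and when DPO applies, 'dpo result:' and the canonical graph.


dpo_applies: yes
deleted nodes (host ids): 9; images of deleted pattern edges: (9,3,at)
spo result:
nodes: 0:pl, 2:pl, 3:pl, 4:x1, 5:x2, 6:x3, 7:m, 8:m, 10:m
edges: (2,6,pre); (3,4,pre); (3,5,pre); (4,2,post); (5,0,post); (6,0,post); (6,3,post); (7,3,at); (8,2,at); (10,0,at)
dpo result:
nodes: 0:pl, 2:pl, 3:pl, 4:x1, 5:x2, 6:x3, 7:m, 8:m, 10:m
edges: (2,6,pre); (3,4,pre); (3,5,pre); (4,2,post); (5,0,post); (6,0,post); (6,3,post); (7,3,at); (8,2,at); (10,0,at)


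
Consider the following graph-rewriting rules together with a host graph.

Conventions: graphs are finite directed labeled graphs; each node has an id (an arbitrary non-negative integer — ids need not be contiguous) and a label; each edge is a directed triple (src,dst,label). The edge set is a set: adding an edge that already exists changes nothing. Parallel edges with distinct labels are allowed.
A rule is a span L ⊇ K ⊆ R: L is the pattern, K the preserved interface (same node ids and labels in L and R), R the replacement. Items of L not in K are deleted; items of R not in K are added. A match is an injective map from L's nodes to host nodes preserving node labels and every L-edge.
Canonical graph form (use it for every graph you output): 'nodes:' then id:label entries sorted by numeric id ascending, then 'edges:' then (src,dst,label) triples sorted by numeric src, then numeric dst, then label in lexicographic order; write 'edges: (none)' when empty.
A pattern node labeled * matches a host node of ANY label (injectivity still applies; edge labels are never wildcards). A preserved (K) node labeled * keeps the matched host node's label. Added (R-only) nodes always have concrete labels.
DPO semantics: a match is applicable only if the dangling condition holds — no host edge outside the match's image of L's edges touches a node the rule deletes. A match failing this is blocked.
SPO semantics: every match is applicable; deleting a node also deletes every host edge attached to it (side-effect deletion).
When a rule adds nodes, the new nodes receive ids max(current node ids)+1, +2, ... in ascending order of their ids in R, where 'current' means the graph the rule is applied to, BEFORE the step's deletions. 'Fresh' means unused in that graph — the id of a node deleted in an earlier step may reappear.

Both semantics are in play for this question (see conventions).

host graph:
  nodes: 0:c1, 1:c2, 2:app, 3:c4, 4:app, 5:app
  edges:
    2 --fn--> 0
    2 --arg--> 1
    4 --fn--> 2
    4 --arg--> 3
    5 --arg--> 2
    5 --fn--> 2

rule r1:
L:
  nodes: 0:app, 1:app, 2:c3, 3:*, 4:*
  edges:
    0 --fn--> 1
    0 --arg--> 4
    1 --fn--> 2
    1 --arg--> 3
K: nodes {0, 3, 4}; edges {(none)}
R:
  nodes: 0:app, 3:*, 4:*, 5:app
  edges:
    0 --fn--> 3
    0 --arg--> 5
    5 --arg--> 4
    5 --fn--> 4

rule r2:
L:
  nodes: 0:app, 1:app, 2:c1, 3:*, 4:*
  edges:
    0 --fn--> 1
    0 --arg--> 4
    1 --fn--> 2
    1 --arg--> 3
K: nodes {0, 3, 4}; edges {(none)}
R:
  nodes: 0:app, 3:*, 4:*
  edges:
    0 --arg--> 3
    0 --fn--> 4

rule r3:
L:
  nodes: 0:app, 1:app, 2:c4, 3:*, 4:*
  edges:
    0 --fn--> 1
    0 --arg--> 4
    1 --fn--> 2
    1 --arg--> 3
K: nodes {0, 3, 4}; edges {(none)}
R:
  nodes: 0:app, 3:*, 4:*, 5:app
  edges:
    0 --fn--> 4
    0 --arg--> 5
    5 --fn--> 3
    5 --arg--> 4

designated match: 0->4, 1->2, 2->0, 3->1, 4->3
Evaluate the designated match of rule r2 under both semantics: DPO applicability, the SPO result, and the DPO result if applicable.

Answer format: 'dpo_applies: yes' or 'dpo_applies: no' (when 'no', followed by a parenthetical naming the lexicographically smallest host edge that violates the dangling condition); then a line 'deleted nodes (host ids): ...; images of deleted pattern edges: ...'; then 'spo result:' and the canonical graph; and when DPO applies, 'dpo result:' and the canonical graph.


dpo_applies: no
(the rule deletes node 2, which keeps host edge (5,2,arg) outside the match image — the dangling condition fails, DPO blocks; SPO proceeds and side-deletes such edges)
deleted nodes (host ids): 0, 2; images of deleted pattern edges: (2,0,fn); (2,1,arg); (4,2,fn); (4,3,arg)
spo result:
nodes: 1:c2, 3:c4, 4:app, 5:app
edges: (4,1,arg); (4,3,fn)


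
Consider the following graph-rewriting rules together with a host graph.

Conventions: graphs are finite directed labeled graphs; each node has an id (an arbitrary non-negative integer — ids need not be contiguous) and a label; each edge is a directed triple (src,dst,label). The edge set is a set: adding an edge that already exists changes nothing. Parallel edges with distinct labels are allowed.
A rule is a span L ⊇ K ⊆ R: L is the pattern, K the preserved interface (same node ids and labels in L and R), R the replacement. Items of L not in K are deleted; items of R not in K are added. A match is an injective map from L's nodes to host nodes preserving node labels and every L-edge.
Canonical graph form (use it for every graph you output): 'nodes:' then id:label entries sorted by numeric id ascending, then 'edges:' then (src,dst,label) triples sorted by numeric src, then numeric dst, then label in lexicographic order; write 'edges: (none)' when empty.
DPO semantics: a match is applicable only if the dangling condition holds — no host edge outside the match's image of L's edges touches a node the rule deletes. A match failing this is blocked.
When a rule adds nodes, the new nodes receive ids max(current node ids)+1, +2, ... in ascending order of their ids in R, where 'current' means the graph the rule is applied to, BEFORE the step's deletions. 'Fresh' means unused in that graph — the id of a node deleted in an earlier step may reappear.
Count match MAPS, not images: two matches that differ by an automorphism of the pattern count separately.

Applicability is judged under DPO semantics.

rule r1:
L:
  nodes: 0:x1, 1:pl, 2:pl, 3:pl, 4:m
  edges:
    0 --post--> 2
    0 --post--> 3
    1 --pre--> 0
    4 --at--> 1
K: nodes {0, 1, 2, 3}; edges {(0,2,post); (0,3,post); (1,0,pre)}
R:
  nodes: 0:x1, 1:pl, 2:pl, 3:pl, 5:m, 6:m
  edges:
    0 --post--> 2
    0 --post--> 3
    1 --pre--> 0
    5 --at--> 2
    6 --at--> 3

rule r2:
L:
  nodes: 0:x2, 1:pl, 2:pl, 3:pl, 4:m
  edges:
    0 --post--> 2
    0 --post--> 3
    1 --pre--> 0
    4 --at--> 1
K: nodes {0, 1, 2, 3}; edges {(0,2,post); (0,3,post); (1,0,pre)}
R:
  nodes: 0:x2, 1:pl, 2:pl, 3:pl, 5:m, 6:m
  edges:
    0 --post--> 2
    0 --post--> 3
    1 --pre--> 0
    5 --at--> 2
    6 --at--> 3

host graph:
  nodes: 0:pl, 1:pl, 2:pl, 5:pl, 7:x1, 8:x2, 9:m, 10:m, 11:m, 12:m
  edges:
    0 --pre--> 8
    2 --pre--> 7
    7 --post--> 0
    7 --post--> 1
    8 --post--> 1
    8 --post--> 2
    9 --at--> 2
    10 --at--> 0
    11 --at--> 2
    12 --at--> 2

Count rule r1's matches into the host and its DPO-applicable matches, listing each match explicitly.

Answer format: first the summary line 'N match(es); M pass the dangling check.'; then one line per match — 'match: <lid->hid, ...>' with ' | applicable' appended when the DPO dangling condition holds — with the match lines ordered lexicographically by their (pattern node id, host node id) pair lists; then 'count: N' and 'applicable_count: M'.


6 match(es); 6 pass the dangling check.
match: 0->7, 1->2, 2->0, 3->1, 4->9 | applicable
match: 0->7, 1->2, 2->0, 3->1, 4->11 | applicable
match: 0->7, 1->2, 2->0, 3->1, 4->12 | applicable
match: 0->7, 1->2, 2->1, 3->0, 4->9 | applicable
match: 0->7, 1->2, 2->1, 3->0, 4->11 | applicable
match: 0->7, 1->2, 2->1, 3->0, 4->12 | applicable
count: 6
applicable_count: 6


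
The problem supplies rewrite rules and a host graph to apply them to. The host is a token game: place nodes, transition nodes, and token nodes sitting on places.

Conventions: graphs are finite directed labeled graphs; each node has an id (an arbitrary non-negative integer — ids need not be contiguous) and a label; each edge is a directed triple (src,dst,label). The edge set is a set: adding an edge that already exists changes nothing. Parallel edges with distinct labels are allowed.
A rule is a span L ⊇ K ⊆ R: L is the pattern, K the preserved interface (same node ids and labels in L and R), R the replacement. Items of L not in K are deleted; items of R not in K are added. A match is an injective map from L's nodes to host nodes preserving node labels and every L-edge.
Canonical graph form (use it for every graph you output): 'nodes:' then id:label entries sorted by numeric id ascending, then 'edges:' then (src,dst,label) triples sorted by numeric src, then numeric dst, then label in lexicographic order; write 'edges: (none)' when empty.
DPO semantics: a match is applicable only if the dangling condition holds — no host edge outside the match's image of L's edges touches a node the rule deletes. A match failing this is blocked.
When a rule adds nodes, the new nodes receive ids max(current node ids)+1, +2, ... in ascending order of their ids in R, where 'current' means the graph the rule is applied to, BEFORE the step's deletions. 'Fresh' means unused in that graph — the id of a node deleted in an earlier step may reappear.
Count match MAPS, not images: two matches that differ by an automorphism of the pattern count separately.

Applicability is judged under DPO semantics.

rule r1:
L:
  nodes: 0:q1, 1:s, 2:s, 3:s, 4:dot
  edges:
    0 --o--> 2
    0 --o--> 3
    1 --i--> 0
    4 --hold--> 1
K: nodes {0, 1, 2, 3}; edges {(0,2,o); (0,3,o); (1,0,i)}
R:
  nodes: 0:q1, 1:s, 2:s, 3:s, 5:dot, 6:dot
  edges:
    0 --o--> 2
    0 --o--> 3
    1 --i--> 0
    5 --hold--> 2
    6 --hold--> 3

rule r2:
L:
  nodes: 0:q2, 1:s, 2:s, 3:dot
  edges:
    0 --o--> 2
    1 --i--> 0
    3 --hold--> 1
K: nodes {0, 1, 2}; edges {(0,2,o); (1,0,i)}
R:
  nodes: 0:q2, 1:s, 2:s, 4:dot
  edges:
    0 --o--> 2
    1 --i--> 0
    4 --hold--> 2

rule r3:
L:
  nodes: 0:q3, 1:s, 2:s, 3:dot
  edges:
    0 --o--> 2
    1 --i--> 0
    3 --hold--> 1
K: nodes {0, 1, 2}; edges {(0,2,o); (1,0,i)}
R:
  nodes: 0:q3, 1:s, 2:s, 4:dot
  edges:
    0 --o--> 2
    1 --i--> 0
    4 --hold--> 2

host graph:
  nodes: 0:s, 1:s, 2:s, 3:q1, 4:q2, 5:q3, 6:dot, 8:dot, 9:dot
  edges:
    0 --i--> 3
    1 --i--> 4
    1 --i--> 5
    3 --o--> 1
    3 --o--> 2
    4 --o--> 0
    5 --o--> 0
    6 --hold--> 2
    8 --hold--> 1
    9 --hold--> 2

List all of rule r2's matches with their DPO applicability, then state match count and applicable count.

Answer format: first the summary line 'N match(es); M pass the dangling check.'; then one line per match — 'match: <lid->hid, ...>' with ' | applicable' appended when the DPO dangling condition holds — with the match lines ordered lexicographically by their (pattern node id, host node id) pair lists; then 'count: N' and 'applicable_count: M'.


1 match(es); 1 pass the dangling check.
match: 0->4, 1->1, 2->0, 3->8 | applicable
count: 1
applicable_count: 1


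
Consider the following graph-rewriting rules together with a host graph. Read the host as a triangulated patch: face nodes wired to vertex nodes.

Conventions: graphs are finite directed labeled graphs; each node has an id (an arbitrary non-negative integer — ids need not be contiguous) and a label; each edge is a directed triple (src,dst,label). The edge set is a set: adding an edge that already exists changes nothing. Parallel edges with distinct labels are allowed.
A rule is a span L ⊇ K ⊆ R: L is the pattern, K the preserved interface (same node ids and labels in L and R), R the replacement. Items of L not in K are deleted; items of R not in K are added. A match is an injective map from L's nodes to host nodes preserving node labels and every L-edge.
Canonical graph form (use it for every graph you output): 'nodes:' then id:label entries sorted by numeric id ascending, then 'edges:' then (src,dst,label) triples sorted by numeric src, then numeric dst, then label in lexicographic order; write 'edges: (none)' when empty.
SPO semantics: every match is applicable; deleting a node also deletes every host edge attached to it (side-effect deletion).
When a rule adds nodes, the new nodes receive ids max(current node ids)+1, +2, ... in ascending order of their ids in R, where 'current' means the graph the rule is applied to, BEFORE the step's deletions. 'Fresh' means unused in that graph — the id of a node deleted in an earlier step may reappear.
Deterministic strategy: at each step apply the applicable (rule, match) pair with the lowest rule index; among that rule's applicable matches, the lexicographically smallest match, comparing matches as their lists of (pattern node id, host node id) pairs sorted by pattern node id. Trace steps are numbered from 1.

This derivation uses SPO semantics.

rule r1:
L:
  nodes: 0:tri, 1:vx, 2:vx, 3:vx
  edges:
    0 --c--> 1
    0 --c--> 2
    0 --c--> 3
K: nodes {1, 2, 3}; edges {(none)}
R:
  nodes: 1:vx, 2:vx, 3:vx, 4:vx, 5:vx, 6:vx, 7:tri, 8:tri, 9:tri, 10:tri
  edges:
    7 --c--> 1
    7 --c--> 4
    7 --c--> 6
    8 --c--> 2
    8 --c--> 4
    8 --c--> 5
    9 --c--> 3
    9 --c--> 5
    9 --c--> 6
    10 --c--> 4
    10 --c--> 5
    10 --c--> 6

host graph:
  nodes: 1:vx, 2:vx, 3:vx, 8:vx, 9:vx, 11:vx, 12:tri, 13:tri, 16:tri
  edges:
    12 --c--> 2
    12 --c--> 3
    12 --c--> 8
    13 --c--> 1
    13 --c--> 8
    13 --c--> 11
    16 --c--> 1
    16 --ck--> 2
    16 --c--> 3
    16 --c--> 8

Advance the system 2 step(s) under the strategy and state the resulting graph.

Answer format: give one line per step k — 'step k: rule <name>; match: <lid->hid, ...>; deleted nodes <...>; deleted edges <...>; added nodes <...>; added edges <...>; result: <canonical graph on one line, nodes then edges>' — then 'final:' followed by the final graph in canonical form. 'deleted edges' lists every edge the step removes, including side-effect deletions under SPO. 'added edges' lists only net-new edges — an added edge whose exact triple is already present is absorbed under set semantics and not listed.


step 1: rule r1; match: 0->12, 1->2, 2->3, 3->8; deleted nodes 12; deleted edges (12,2,c); (12,3,c); (12,8,c); added nodes 17, 18, 19, 20, 21, 22, 23; added edges (20,2,c); (20,17,c); (20,19,c); (21,3,c); (21,17,c); (21,18,c); (22,8,c); (22,18,c); (22,19,c); (23,17,c); (23,18,c); (23,19,c); result: nodes: 1:vx, 2:vx, 3:vx, 8:vx, 9:vx, 11:vx, 13:tri, 16:tri, 17:vx, 18:vx, 19:vx, 20:tri, 21:tri, 22:tri, 23:tri edges: (13,1,c); (13,8,c); (13,11,c); (16,1,c); (16,2,ck); (16,3,c); (16,8,c); (20,2,c); (20,17,c); (20,19,c); (21,3,c); (21,17,c); (21,18,c); (22,8,c); (22,18,c); (22,19,c); (23,17,c); (23,18,c); (23,19,c)
step 2: rule r1; match: 0->13, 1->1, 2->8, 3->11; deleted nodes 13; deleted edges (13,1,c); (13,8,c); (13,11,c); added nodes 24, 25, 26, 27, 28, 29, 30; added edges (27,1,c); (27,24,c); (27,26,c); (28,8,c); (28,24,c); (28,25,c); (29,11,c); (29,25,c); (29,26,c); (30,24,c); (30,25,c); (30,26,c); result: nodes: 1:vx, 2:vx, 3:vx, 8:vx, 9:vx, 11:vx, 16:tri, 17:vx, 18:vx, 19:vx, 20:tri, 21:tri, 22:tri, 23:tri, 24:vx, 25:vx, 26:vx, 27:tri, 28:tri, 29:tri, 30:tri edges: (16,1,c); (16,2,ck); (16,3,c); (16,8,c); (20,2,c); (20,17,c); (20,19,c); (21,3,c); (21,17,c); (21,18,c); (22,8,c); (22,18,c); (22,19,c); (23,17,c); (23,18,c); (23,19,c); (27,1,c); (27,24,c); (27,26,c); (28,8,c); (28,24,c); (28,25,c); (29,11,c); (29,25,c); (29,26,c); (30,24,c); (30,25,c); (30,26,c)
final:
nodes: 1:vx, 2:vx, 3:vx, 8:vx, 9:vx, 11:vx, 16:tri, 17:vx, 18:vx, 19:vx, 20:tri, 21:tri, 22:tri, 23:tri, 24:vx, 25:vx, 26:vx, 27:tri, 28:tri, 29:tri, 30:tri
edges: (16,1,c); (16,2,ck); (16,3,c); (16,8,c); (20,2,c); (20,17,c); (20,19,c); (21,3,c); (21,17,c); (21,18,c); (22,8,c); (22,18,c); (22,19,c); (23,17,c); (23,18,c); (23,19,c); (27,1,c); (27,24,c); (27,26,c); (28,8,c); (28,24,c); (28,25,c); (29,11,c); (29,25,c); (29,26,c); (30,24,c); (30,25,c); (30,26,c)


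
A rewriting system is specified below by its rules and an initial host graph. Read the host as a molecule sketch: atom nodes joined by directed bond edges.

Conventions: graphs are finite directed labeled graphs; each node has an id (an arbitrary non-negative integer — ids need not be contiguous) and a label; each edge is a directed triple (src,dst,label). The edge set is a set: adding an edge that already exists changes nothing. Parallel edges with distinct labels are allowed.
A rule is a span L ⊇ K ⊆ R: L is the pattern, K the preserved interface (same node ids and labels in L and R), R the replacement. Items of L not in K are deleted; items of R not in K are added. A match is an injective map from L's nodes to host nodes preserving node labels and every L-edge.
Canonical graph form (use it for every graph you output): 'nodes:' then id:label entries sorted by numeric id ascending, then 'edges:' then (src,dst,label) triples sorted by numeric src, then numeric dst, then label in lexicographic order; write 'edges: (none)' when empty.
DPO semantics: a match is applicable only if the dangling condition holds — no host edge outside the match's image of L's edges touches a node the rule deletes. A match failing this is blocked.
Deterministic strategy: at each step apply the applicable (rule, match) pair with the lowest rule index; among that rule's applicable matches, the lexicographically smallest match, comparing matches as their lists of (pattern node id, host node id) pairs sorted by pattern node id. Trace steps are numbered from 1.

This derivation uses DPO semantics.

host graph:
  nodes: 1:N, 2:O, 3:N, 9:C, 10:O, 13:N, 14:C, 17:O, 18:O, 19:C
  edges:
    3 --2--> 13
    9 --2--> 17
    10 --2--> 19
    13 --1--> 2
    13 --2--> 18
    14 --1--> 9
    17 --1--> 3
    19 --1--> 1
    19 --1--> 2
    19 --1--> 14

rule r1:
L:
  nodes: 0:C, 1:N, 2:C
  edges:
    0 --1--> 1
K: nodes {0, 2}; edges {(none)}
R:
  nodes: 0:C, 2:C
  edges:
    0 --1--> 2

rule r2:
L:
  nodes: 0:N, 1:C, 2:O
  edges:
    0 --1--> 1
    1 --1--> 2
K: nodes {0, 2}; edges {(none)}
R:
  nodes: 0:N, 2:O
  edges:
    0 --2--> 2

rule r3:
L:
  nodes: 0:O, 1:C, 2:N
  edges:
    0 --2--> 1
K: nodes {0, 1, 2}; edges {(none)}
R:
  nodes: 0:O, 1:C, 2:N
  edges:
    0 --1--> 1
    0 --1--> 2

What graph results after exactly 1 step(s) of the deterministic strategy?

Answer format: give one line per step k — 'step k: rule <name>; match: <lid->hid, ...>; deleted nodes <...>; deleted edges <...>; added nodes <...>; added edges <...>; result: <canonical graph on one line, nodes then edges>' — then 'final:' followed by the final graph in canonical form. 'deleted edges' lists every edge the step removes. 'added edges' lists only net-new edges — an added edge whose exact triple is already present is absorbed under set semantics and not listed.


step 1: rule r1; match: 0->19, 1->1, 2->9; deleted nodes 1; deleted edges (19,1,1); added nodes (none); added edges (19,9,1); result: nodes: 2:O, 3:N, 9:C, 10:O, 13:N, 14:C, 17:O, 18:O, 19:C edges: (3,13,2); (9,17,2); (10,19,2); (13,2,1); (13,18,2); (14,9,1); (17,3,1); (19,2,1); (19,9,1); (19,14,1)
final:
nodes: 2:O, 3:N, 9:C, 10:O, 13:N, 14:C, 17:O, 18:O, 19:C
edges: (3,13,2); (9,17,2); (10,19,2); (13,2,1); (13,18,2); (14,9,1); (17,3,1); (19,2,1); (19,9,1); (19,14,1)


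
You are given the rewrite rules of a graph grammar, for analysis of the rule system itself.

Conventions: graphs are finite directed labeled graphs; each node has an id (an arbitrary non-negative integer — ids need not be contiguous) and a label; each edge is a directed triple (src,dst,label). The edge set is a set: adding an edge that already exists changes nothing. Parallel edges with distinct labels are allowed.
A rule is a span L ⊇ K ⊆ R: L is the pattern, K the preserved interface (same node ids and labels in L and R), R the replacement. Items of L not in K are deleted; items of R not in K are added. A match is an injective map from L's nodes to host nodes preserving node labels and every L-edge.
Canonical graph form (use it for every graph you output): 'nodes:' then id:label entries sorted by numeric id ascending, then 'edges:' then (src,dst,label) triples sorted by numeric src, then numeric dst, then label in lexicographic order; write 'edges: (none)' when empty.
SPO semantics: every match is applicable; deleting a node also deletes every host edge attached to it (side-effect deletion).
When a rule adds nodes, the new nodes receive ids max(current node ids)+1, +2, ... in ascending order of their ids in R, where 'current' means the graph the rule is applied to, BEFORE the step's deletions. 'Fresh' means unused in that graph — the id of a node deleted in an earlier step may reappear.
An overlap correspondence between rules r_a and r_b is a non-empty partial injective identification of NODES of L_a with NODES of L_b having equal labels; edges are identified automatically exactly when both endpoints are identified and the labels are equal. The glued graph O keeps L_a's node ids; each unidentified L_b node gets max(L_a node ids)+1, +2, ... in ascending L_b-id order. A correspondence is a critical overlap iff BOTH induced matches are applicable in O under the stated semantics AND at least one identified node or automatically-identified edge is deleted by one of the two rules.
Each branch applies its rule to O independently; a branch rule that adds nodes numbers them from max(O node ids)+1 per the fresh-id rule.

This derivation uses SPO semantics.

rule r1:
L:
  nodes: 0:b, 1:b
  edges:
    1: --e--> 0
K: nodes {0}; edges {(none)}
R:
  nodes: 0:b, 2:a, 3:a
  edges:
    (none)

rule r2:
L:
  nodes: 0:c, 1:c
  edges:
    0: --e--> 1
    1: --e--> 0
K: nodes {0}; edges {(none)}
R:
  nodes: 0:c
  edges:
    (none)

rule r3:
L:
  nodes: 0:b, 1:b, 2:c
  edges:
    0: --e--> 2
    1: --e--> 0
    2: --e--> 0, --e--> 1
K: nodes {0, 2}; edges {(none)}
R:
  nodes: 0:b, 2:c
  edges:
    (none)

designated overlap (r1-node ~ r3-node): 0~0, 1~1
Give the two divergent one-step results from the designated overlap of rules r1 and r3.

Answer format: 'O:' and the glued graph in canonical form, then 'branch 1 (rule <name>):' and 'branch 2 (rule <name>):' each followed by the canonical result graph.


O:
nodes: 0:b, 1:b, 2:c
edges: (0,2,e); (1,0,e); (2,0,e); (2,1,e)
branch 1 (rule r1):
nodes: 0:b, 2:c, 3:a, 4:a
edges: (0,2,e); (2,0,e)
branch 2 (rule r3):
nodes: 0:b, 2:c
edges: (none)


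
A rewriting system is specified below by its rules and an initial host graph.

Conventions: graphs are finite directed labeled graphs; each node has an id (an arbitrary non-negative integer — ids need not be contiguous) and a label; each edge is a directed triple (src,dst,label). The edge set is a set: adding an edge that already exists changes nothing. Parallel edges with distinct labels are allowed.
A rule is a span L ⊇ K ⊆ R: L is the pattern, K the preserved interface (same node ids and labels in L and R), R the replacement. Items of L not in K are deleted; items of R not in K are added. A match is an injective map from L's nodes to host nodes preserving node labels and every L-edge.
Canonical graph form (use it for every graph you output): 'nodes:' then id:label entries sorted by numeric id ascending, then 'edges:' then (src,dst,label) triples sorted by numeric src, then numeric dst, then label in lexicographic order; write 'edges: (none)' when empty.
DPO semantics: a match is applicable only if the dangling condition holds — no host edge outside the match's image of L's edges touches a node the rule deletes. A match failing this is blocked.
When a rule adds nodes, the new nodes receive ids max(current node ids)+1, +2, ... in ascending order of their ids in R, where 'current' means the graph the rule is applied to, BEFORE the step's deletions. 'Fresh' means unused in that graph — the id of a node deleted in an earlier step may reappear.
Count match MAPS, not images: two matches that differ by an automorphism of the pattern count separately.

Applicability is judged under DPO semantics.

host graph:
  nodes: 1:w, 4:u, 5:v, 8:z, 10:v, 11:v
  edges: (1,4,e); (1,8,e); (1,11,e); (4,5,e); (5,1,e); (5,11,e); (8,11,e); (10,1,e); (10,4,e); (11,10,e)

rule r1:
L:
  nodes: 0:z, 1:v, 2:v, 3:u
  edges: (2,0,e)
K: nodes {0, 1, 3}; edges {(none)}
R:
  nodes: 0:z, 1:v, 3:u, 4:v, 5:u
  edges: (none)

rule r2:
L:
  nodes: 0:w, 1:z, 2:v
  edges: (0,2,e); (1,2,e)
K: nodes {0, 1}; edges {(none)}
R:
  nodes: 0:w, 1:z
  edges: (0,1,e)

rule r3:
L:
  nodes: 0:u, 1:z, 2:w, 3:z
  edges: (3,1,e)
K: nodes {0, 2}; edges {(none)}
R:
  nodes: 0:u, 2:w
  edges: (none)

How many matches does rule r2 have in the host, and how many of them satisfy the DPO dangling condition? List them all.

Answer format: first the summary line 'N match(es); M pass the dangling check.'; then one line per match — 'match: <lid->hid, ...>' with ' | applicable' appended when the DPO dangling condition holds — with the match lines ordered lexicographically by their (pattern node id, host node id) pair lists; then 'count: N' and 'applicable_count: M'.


1 match(es); 0 pass the dangling check.
match: 0->1, 1->8, 2->11
count: 1
applicable_count: 0


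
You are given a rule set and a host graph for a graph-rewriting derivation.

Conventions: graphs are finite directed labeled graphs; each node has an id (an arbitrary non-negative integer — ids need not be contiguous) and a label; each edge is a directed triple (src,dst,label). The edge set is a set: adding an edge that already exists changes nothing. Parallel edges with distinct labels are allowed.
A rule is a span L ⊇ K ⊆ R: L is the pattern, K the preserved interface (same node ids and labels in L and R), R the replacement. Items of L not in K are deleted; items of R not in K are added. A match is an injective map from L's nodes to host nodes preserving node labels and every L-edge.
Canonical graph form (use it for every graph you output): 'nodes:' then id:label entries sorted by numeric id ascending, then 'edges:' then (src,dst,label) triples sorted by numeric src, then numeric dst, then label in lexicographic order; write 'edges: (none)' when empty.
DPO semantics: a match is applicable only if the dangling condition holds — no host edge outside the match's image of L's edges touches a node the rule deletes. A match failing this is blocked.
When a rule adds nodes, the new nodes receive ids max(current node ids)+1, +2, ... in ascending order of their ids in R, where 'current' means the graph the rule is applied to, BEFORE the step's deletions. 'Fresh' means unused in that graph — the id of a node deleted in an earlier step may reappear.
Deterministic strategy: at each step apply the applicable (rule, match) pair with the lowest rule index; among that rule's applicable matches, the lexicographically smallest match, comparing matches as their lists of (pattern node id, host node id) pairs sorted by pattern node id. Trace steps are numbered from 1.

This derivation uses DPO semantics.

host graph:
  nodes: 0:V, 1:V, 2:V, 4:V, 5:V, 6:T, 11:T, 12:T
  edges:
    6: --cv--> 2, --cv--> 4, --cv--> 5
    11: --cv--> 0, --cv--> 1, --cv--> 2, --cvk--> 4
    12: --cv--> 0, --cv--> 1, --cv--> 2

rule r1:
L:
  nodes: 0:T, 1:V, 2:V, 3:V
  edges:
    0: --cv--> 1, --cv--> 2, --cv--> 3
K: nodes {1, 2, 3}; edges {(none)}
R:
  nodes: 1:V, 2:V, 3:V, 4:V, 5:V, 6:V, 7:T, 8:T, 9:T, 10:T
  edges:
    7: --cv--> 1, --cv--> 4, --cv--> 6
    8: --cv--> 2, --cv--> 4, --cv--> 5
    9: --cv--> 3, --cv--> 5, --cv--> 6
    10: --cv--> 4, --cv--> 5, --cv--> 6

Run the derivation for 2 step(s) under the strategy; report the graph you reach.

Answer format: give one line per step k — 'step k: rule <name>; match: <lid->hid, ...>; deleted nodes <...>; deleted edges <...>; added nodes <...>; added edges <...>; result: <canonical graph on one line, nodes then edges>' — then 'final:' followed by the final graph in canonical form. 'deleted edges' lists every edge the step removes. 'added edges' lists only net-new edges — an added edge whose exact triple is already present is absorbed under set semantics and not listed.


step 1: rule r1; match: 0->6, 1->2, 2->4, 3->5; deleted nodes 6; deleted edges (6,2,cv); (6,4,cv); (6,5,cv); added nodes 13, 14, 15, 16, 17, 18, 19; added edges (16,2,cv); (16,13,cv); (16,15,cv); (17,4,cv); (17,13,cv); (17,14,cv); (18,5,cv); (18,14,cv); (18,15,cv); (19,13,cv); (19,14,cv); (19,15,cv); result: nodes: 0:V, 1:V, 2:V, 4:V, 5:V, 11:T, 12:T, 13:V, 14:V, 15:V, 16:T, 17:T, 18:T, 19:T edges: (11,0,cv); (11,1,cv); (11,2,cv); (11,4,cvk); (12,0,cv); (12,1,cv); (12,2,cv); (16,2,cv); (16,13,cv); (16,15,cv); (17,4,cv); (17,13,cv); (17,14,cv); (18,5,cv); (18,14,cv); (18,15,cv); (19,13,cv); (19,14,cv); (19,15,cv)
step 2: rule r1; match: 0->12, 1->0, 2->1, 3->2; deleted nodes 12; deleted edges (12,0,cv); (12,1,cv); (12,2,cv); added nodes 20, 21, 22, 23, 24, 25, 26; added edges (23,0,cv); (23,20,cv); (23,22,cv); (24,1,cv); (24,20,cv); (24,21,cv); (25,2,cv); (25,21,cv); (25,22,cv); (26,20,cv); (26,21,cv); (26,22,cv); result: nodes: 0:V, 1:V, 2:V, 4:V, 5:V, 11:T, 13:V, 14:V, 15:V, 16:T, 17:T, 18:T, 19:T, 20:V, 21:V, 22:V, 23:T, 24:T, 25:T, 26:T edges: (11,0,cv); (11,1,cv); (11,2,cv); (11,4,cvk); (16,2,cv); (16,13,cv); (16,15,cv); (17,4,cv); (17,13,cv); (17,14,cv); (18,5,cv); (18,14,cv); (18,15,cv); (19,13,cv); (19,14,cv); (19,15,cv); (23,0,cv); (23,20,cv); (23,22,cv); (24,1,cv); (24,20,cv); (24,21,cv); (25,2,cv); (25,21,cv); (25,22,cv); (26,20,cv); (26,21,cv); (26,22,cv)
final:
nodes: 0:V, 1:V, 2:V, 4:V, 5:V, 11:T, 13:V, 14:V, 15:V, 16:T, 17:T, 18:T, 19:T, 20:V, 21:V, 22:V, 23:T, 24:T, 25:T, 26:T
edges: (11,0,cv); (11,1,cv); (11,2,cv); (11,4,cvk); (16,2,cv); (16,13,cv); (16,15,cv); (17,4,cv); (17,13,cv); (17,14,cv); (18,5,cv); (18,14,cv); (18,15,cv); (19,13,cv); (19,14,cv); (19,15,cv); (23,0,cv); (23,20,cv); (23,22,cv); (24,1,cv); (24,20,cv); (24,21,cv); (25,2,cv); (25,21,cv); (25,22,cv); (26,20,cv); (26,21,cv); (26,22,cv)
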